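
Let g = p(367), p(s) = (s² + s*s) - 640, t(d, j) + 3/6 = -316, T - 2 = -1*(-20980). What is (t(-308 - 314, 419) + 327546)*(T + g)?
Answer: 94804930740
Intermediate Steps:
T = 20982 (T = 2 - 1*(-20980) = 2 + 20980 = 20982)
t(d, j) = -633/2 (t(d, j) = -½ - 316 = -633/2)
p(s) = -640 + 2*s² (p(s) = (s² + s²) - 640 = 2*s² - 640 = -640 + 2*s²)
g = 268738 (g = -640 + 2*367² = -640 + 2*134689 = -640 + 269378 = 268738)
(t(-308 - 314, 419) + 327546)*(T + g) = (-633/2 + 327546)*(20982 + 268738) = (654459/2)*289720 = 94804930740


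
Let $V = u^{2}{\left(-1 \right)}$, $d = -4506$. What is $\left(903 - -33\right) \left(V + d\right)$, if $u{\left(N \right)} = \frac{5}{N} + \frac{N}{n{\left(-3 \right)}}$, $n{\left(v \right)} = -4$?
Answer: $- \frac{8392995}{2} \approx -4.1965 \cdot 10^{6}$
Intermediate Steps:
$u{\left(N \right)} = \frac{5}{N} - \frac{N}{4}$ ($u{\left(N \right)} = \frac{5}{N} + \frac{N}{-4} = \frac{5}{N} + N \left(- \frac{1}{4}\right) = \frac{5}{N} - \frac{N}{4}$)
$V = \frac{361}{16}$ ($V = \left(\frac{5}{-1} - - \frac{1}{4}\right)^{2} = \left(5 \left(-1\right) + \frac{1}{4}\right)^{2} = \left(-5 + \frac{1}{4}\right)^{2} = \left(- \frac{19}{4}\right)^{2} = \frac{361}{16} \approx 22.563$)
$\left(903 - -33\right) \left(V + d\right) = \left(903 - -33\right) \left(\frac{361}{16} - 4506\right) = \left(903 + \left(-27 + 60\right)\right) \left(- \frac{71735}{16}\right) = \left(903 + 33\right) \left(- \frac{71735}{16}\right) = 936 \left(- \frac{71735}{16}\right) = - \frac{8392995}{2}$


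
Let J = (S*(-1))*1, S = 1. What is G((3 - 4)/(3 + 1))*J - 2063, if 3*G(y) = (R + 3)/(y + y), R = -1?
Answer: -6185/3 ≈ -2061.7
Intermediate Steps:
G(y) = 1/(3*y) (G(y) = ((-1 + 3)/(y + y))/3 = (2/((2*y)))/3 = (2*(1/(2*y)))/3 = 1/(3*y))
J = -1 (J = (1*(-1))*1 = -1*1 = -1)
G((3 - 4)/(3 + 1))*J - 2063 = (1/(3*(((3 - 4)/(3 + 1)))))*(-1) - 2063 = (1/(3*((-1/4))))*(-1) - 2063 = (1/(3*((-1*¼))))*(-1) - 2063 = (1/(3*(-¼)))*(-1) - 2063 = ((⅓)*(-4))*(-1) - 2063 = -4/3*(-1) - 2063 = 4/3 - 2063 = -6185/3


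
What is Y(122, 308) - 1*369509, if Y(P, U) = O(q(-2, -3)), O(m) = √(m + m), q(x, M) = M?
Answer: -369509 + I*√6 ≈ -3.6951e+5 + 2.4495*I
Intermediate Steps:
O(m) = √2*√m (O(m) = √(2*m) = √2*√m)
Y(P, U) = I*√6 (Y(P, U) = √2*√(-3) = √2*(I*√3) = I*√6)
Y(122, 308) - 1*369509 = I*√6 - 1*369509 = I*√6 - 369509 = -369509 + I*√6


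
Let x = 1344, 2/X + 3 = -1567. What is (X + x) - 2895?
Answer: -1217536/785 ≈ -1551.0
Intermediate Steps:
X = -1/785 (X = 2/(-3 - 1567) = 2/(-1570) = 2*(-1/1570) = -1/785 ≈ -0.0012739)
(X + x) - 2895 = (-1/785 + 1344) - 2895 = 1055039/785 - 2895 = -1217536/785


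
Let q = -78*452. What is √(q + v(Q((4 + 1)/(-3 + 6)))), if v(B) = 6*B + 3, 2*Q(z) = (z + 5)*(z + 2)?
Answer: I*√316617/3 ≈ 187.56*I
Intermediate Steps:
Q(z) = (2 + z)*(5 + z)/2 (Q(z) = ((z + 5)*(z + 2))/2 = ((5 + z)*(2 + z))/2 = ((2 + z)*(5 + z))/2 = (2 + z)*(5 + z)/2)
v(B) = 3 + 6*B
q = -35256
√(q + v(Q((4 + 1)/(-3 + 6)))) = √(-35256 + (3 + 6*(5 + ((4 + 1)/(-3 + 6))²/2 + 7*((4 + 1)/(-3 + 6))/2))) = √(-35256 + (3 + 6*(5 + (5/3)²/2 + 7*(5/3)/2))) = √(-35256 + (3 + 6*(5 + (5*(⅓))²/2 + 7*(5*(⅓))/2))) = √(-35256 + (3 + 6*(5 + (5/3)²/2 + (7/2)*(5/3)))) = √(-35256 + (3 + 6*(5 + (½)*(25/9) + 35/6))) = √(-35256 + (3 + 6*(5 + 25/18 + 35/6))) = √(-35256 + (3 + 6*(110/9))) = √(-35256 + (3 + 220/3)) = √(-35256 + 229/3) = √(-105539/3) = I*√316617/3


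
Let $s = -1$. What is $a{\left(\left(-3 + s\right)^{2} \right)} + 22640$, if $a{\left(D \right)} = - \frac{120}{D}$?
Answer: $\frac{45265}{2} \approx 22633.0$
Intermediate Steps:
$a{\left(\left(-3 + s\right)^{2} \right)} + 22640 = - \frac{120}{\left(-3 - 1\right)^{2}} + 22640 = - \frac{120}{\left(-4\right)^{2}} + 22640 = - \frac{120}{16} + 22640 = \left(-120\right) \frac{1}{16} + 22640 = - \frac{15}{2} + 22640 = \frac{45265}{2}$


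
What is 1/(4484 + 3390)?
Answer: 1/7874 ≈ 0.00012700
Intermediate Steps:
1/(4484 + 3390) = 1/7874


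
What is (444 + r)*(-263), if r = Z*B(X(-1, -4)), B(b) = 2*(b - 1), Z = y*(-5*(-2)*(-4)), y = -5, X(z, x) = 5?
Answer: -537572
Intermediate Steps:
Z = 200 (Z = -5*(-5*(-2))*(-4) = -50*(-4) = -5*(-40) = 200)
B(b) = -2 + 2*b (B(b) = 2*(-1 + b) = -2 + 2*b)
r = 1600 (r = 200*(-2 + 2*5) = 200*(-2 + 10) = 200*8 = 1600)
(444 + r)*(-263) = (444 + 1600)*(-263) = 2044*(-263) = -537572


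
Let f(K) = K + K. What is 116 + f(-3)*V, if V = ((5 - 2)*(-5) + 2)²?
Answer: -898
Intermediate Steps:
f(K) = 2*K
V = 169 (V = (3*(-5) + 2)² = (-15 + 2)² = (-13)² = 169)
116 + f(-3)*V = 116 + (2*(-3))*169 = 116 - 6*169 = 116 - 1014 = -898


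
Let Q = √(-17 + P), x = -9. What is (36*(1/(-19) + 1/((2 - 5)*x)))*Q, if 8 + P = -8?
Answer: -32*I*√33/57 ≈ -3.225*I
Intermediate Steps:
P = -16 (P = -8 - 8 = -16)
Q = I*√33 (Q = √(-17 - 16) = √(-33) = I*√33 ≈ 5.7446*I)
(36*(1/(-19) + 1/((2 - 5)*x)))*Q = (36*(1/(-19) + 1/((2 - 5)*(-9))))*(I*√33) = (36*(1*(-1/19) - ⅑/(-3)))*(I*√33) = (36*(-1/19 - ⅓*(-⅑)))*(I*√33) = (36*(-1/19 + 1/27))*(I*√33) = (36*(-8/513))*(I*√33) = -32*I*√33/57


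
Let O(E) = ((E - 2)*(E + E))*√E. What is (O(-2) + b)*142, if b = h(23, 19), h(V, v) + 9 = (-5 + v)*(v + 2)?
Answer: 40470 + 2272*I*√2 ≈ 40470.0 + 3213.1*I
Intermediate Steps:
h(V, v) = -9 + (-5 + v)*(2 + v) (h(V, v) = -9 + (-5 + v)*(v + 2) = -9 + (-5 + v)*(2 + v))
O(E) = 2*E^(3/2)*(-2 + E) (O(E) = ((-2 + E)*(2*E))*√E = (2*E*(-2 + E))*√E = 2*E^(3/2)*(-2 + E))
b = 285 (b = -19 + 19² - 3*19 = -19 + 361 - 57 = 285)
(O(-2) + b)*142 = (2*(-2)^(3/2)*(-2 - 2) + 285)*142 = (2*(-2*I*√2)*(-4) + 285)*142 = (16*I*√2 + 285)*142 = (285 + 16*I*√2)*142 = 40470 + 2272*I*√2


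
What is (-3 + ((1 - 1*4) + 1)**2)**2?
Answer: 1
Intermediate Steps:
(-3 + ((1 - 1*4) + 1)**2)**2 = (-3 + ((1 - 4) + 1)**2)**2 = (-3 + (-3 + 1)**2)**2 = (-3 + (-2)**2)**2 = (-3 + 4)**2 = 1**2 = 1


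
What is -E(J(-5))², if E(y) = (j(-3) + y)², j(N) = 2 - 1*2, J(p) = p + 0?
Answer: -625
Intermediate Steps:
J(p) = p
j(N) = 0 (j(N) = 2 - 2 = 0)
E(y) = y² (E(y) = (0 + y)² = y²)
-E(J(-5))² = -((-5)²)² = -1*25² = -1*625 = -625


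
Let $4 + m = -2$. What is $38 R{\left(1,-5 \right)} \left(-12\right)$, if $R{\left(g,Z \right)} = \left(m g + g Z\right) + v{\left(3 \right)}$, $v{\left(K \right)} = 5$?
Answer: $2736$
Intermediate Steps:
$m = -6$ ($m = -4 - 2 = -6$)
$R{\left(g,Z \right)} = 5 - 6 g + Z g$ ($R{\left(g,Z \right)} = \left(- 6 g + g Z\right) + 5 = \left(- 6 g + Z g\right) + 5 = 5 - 6 g + Z g$)
$38 R{\left(1,-5 \right)} \left(-12\right) = 38 \left(5 - 6 - 5\right) \left(-12\right) = 38 \left(-6\right) \left(-12\right) = \left(-228\right) \left(-12\right) = 2736$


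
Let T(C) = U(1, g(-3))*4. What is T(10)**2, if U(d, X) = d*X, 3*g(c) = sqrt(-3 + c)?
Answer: -32/3 ≈ -10.667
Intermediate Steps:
g(c) = sqrt(-3 + c)/3
U(d, X) = X*d
T(C) = 4*I*sqrt(6)/3 (T(C) = ((sqrt(-3 - 3)/3)*1)*4 = ((sqrt(-6)/3)*1)*4 = (((I*sqrt(6))/3)*1)*4 = ((I*sqrt(6)/3)*1)*4 = (I*sqrt(6)/3)*4 = 4*I*sqrt(6)/3)
T(10)**2 = (4*I*sqrt(6)/3)**2 = -32/3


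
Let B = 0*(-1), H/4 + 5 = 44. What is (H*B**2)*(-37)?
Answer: 0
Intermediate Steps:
H = 156 (H = -20 + 4*44 = -20 + 176 = 156)
B = 0
(H*B**2)*(-37) = (156*0**2)*(-37) = (156*0)*(-37) = 0*(-37) = 0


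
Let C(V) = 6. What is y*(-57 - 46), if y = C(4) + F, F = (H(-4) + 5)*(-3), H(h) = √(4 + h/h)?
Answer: 927 + 309*√5 ≈ 1617.9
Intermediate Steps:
H(h) = √5 (H(h) = √(4 + 1) = √5)
F = -15 - 3*√5 (F = (√5 + 5)*(-3) = (5 + √5)*(-3) = -15 - 3*√5 ≈ -21.708)
y = -9 - 3*√5 (y = 6 + (-15 - 3*√5) = -9 - 3*√5 ≈ -15.708)
y*(-57 - 46) = (-9 - 3*√5)*(-57 - 46) = (-9 - 3*√5)*(-103) = 927 + 309*√5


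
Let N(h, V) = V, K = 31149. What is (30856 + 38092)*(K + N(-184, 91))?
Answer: 2153935520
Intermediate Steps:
(30856 + 38092)*(K + N(-184, 91)) = (30856 + 38092)*(31149 + 91) = 68948*31240 = 2153935520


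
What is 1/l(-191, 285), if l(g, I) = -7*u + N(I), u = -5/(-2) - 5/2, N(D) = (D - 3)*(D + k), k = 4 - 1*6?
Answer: 1/79806 ≈ 1.2530e-5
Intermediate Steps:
k = -2 (k = 4 - 6 = -2)
N(D) = (-3 + D)*(-2 + D) (N(D) = (D - 3)*(D - 2) = (-3 + D)*(-2 + D))
u = 0 (u = -5*(-½) - 5*½ = 5/2 - 5/2 = 0)
l(g, I) = 6 + I² - 5*I (l(g, I) = -7*0 + (6 + I² - 5*I) = 0 + (6 + I² - 5*I) = 6 + I² - 5*I)
1/l(-191, 285) = 1/(6 + 285² - 5*285) = 1/(6 + 81225 - 1425) = 1/79806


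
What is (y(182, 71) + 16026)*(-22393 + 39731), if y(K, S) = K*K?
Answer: 852162700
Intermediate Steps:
y(K, S) = K²
(y(182, 71) + 16026)*(-22393 + 39731) = (182² + 16026)*(-22393 + 39731) = (33124 + 16026)*17338 = 49150*17338 = 852162700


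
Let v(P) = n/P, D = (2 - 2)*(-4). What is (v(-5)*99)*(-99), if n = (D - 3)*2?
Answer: -58806/5 ≈ -11761.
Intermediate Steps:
D = 0 (D = 0*(-4) = 0)
n = -6 (n = (0 - 3)*2 = -3*2 = -6)
v(P) = -6/P
(v(-5)*99)*(-99) = (-6/(-5)*99)*(-99) = (-6*(-⅕)*99)*(-99) = ((6/5)*99)*(-99) = (594/5)*(-99) = -58806/5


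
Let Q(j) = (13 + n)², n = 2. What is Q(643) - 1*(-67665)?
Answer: 67890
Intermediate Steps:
Q(j) = 225 (Q(j) = (13 + 2)² = 15² = 225)
Q(643) - 1*(-67665) = 225 - 1*(-67665) = 225 + 67665 = 67890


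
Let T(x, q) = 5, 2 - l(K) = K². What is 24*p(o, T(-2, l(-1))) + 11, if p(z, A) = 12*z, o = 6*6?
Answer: 10379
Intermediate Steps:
l(K) = 2 - K²
o = 36
24*p(o, T(-2, l(-1))) + 11 = 24*(12*36) + 11 = 24*432 + 11 = 10368 + 11 = 10379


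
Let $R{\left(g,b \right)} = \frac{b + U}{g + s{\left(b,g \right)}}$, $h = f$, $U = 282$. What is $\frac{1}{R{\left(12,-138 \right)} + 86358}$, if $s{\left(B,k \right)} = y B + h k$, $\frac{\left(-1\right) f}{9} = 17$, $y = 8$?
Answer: $\frac{61}{5267835} \approx 1.158 \cdot 10^{-5}$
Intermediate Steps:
$f = -153$ ($f = \left(-9\right) 17 = -153$)
$h = -153$
$s{\left(B,k \right)} = - 153 k + 8 B$ ($s{\left(B,k \right)} = 8 B - 153 k = - 153 k + 8 B$)
$R{\left(g,b \right)} = \frac{282 + b}{- 152 g + 8 b}$ ($R{\left(g,b \right)} = \frac{b + 282}{g + \left(- 153 g + 8 b\right)} = \frac{282 + b}{- 152 g + 8 b}$)
$\frac{1}{R{\left(12,-138 \right)} + 86358} = \frac{1}{\frac{282 - 138}{8 \left(-138 - 228\right)} + 86358} = \frac{1}{\frac{1}{8} \frac{1}{-138 - 228} \cdot 144 + 86358} = \frac{1}{\frac{1}{8} \frac{1}{-366} \cdot 144 + 86358} = \frac{1}{\frac{1}{8} \left(- \frac{1}{366}\right) 144 + 86358} = \frac{1}{- \frac{3}{61} + 86358} = \frac{1}{\frac{5267835}{61}} = \frac{61}{5267835}$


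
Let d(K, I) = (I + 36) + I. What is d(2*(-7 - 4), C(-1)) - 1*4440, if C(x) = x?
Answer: -4406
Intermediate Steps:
d(K, I) = 36 + 2*I (d(K, I) = (36 + I) + I = 36 + 2*I)
d(2*(-7 - 4), C(-1)) - 1*4440 = (36 + 2*(-1)) - 1*4440 = (36 - 2) - 4440 = 34 - 4440 = -4406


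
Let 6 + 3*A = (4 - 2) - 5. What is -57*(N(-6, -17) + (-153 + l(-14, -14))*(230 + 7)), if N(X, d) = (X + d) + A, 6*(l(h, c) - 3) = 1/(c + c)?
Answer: 113563095/56 ≈ 2.0279e+6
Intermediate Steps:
A = -3 (A = -2 + ((4 - 2) - 5)/3 = -2 + (2 - 5)/3 = -2 + (⅓)*(-3) = -2 - 1 = -3)
l(h, c) = 3 + 1/(12*c) (l(h, c) = 3 + 1/(6*(c + c)) = 3 + 1/(6*((2*c))) = 3 + (1/(2*c))/6 = 3 + 1/(12*c))
N(X, d) = -3 + X + d (N(X, d) = (X + d) - 3 = -3 + X + d)
-57*(N(-6, -17) + (-153 + l(-14, -14))*(230 + 7)) = -57*((-3 - 6 - 17) + (-153 + (3 + (1/12)/(-14)))*(230 + 7)) = -57*(-26 + (-153 + (3 + (1/12)*(-1/14)))*237) = -57*(-26 + (-153 + (3 - 1/168))*237) = -57*(-26 + (-153 + 503/168)*237) = -57*(-26 - 25201/168*237) = -57*(-26 - 1990879/56) = -57*(-1992335/56) = 113563095/56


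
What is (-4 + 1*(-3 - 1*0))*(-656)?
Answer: 4592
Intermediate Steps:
(-4 + 1*(-3 - 1*0))*(-656) = (-4 + 1*(-3 + 0))*(-656) = (-4 + 1*(-3))*(-656) = (-4 - 3)*(-656) = -7*(-656) = 4592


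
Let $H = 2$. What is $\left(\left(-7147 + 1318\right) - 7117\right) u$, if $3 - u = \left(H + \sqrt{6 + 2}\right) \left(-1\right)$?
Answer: $-64730 - 25892 \sqrt{2} \approx -1.0135 \cdot 10^{5}$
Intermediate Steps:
$u = 5 + 2 \sqrt{2}$ ($u = 3 - \left(2 + \sqrt{6 + 2}\right) \left(-1\right) = 3 - \left(2 + \sqrt{8}\right) \left(-1\right) = 3 - \left(2 + 2 \sqrt{2}\right) \left(-1\right) = 3 - \left(-2 - 2 \sqrt{2}\right) = 3 + \left(2 + 2 \sqrt{2}\right) = 5 + 2 \sqrt{2} \approx 7.8284$)
$\left(\left(-7147 + 1318\right) - 7117\right) u = \left(\left(-7147 + 1318\right) - 7117\right) \left(5 + 2 \sqrt{2}\right) = \left(-5829 - 7117\right) \left(5 + 2 \sqrt{2}\right) = - 12946 \left(5 + 2 \sqrt{2}\right) = -64730 - 25892 \sqrt{2}$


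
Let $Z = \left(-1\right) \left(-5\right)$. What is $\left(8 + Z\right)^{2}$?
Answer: $169$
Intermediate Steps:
$Z = 5$
$\left(8 + Z\right)^{2} = \left(8 + 5\right)^{2} = 13^{2} = 169$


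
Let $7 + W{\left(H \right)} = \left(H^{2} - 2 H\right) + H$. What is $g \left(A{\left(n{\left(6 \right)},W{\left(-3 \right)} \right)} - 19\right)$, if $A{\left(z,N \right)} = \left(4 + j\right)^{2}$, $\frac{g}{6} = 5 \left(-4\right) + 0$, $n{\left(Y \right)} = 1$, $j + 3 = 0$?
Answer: $2160$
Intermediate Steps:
$j = -3$ ($j = -3 + 0 = -3$)
$W{\left(H \right)} = -7 + H^{2} - H$ ($W{\left(H \right)} = -7 + \left(\left(H^{2} - 2 H\right) + H\right) = -7 + \left(H^{2} - H\right) = -7 + H^{2} - H$)
$g = -120$ ($g = 6 \left(5 \left(-4\right) + 0\right) = 6 \left(-20 + 0\right) = 6 \left(-20\right) = -120$)
$A{\left(z,N \right)} = 1$ ($A{\left(z,N \right)} = \left(4 - 3\right)^{2} = 1^{2} = 1$)
$g \left(A{\left(n{\left(6 \right)},W{\left(-3 \right)} \right)} - 19\right) = - 120 \left(1 - 19\right) = \left(-120\right) \left(-18\right) = 2160$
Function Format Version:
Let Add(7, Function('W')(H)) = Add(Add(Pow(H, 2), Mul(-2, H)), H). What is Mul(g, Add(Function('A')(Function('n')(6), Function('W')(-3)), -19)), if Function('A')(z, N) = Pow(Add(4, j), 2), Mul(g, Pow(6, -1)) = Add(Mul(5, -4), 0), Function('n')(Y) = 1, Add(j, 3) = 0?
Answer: 2160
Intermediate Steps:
j = -3 (j = Add(-3, 0) = -3)
Function('W')(H) = Add(-7, Pow(H, 2), Mul(-1, H)) (Function('W')(H) = Add(-7, Add(Add(Pow(H, 2), Mul(-2, H)), H)) = Add(-7, Add(Pow(H, 2), Mul(-1, H))) = Add(-7, Pow(H, 2), Mul(-1, H)))
g = -120 (g = Mul(6, Add(Mul(5, -4), 0)) = Mul(6, Add(-20, 0)) = Mul(6, -20) = -120)
Function('A')(z, N) = 1 (Function('A')(z, N) = Pow(Add(4, -3), 2) = Pow(1, 2) = 1)
Mul(g, Add(Function('A')(Function('n')(6), Function('W')(-3)), -19)) = Mul(-120, Add(1, -19)) = Mul(-120, -18) = 2160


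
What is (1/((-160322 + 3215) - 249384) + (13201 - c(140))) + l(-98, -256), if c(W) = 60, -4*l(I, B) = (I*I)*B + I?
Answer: 510407578711/812982 ≈ 6.2782e+5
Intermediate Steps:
l(I, B) = -I/4 - B*I²/4 (l(I, B) = -((I*I)*B + I)/4 = -(I²*B + I)/4 = -(B*I² + I)/4 = -(I + B*I²)/4 = -I/4 - B*I²/4)
(1/((-160322 + 3215) - 249384) + (13201 - c(140))) + l(-98, -256) = (1/((-160322 + 3215) - 249384) + (13201 - 1*60)) - ¼*(-98)*(1 - 256*(-98)) = (1/(-157107 - 249384) + (13201 - 60)) - ¼*(-98)*(1 + 25088) = (1/(-406491) + 13141) - ¼*(-98)*25089 = (-1/406491 + 13141) + 1229361/2 = 5341698230/406491 + 1229361/2 = 510407578711/812982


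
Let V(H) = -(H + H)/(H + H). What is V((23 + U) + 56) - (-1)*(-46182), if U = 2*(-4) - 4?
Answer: -46183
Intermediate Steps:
U = -12 (U = -8 - 4 = -12)
V(H) = -1 (V(H) = -2*H/(2*H) = -2*H*1/(2*H) = -1*1 = -1)
V((23 + U) + 56) - (-1)*(-46182) = -1 - (-1)*(-46182) = -1 - 1*46182 = -1 - 46182 = -46183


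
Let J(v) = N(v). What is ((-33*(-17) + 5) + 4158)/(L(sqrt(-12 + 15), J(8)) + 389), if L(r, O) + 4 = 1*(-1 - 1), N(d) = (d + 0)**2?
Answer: 4724/383 ≈ 12.334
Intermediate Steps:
N(d) = d**2
J(v) = v**2
L(r, O) = -6 (L(r, O) = -4 + 1*(-1 - 1) = -4 + 1*(-2) = -4 - 2 = -6)
((-33*(-17) + 5) + 4158)/(L(sqrt(-12 + 15), J(8)) + 389) = ((-33*(-17) + 5) + 4158)/(-6 + 389) = ((561 + 5) + 4158)/383 = (566 + 4158)*(1/383) = 4724*(1/383) = 4724/383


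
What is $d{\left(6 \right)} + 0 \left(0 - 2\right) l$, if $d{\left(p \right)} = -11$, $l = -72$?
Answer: $-11$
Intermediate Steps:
$d{\left(6 \right)} + 0 \left(0 - 2\right) l = -11 + 0 \left(0 - 2\right) \left(-72\right) = -11 + 0 \left(-2\right) \left(-72\right) = -11 + 0 \left(-72\right) = -11 + 0 = -11$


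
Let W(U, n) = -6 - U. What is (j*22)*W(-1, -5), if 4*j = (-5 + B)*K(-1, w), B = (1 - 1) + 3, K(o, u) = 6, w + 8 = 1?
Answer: 330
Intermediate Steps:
w = -7 (w = -8 + 1 = -7)
B = 3 (B = 0 + 3 = 3)
j = -3 (j = ((-5 + 3)*6)/4 = (-2*6)/4 = (¼)*(-12) = -3)
(j*22)*W(-1, -5) = (-3*22)*(-6 - 1*(-1)) = -66*(-6 + 1) = -66*(-5) = 330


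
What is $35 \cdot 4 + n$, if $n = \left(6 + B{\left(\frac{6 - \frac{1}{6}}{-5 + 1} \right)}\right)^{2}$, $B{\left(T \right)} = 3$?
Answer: $221$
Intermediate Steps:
$n = 81$ ($n = \left(6 + 3\right)^{2} = 9^{2} = 81$)
$35 \cdot 4 + n = 35 \cdot 4 + 81 = 140 + 81 = 221$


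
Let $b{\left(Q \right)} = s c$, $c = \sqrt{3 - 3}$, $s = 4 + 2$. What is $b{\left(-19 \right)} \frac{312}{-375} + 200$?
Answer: $200$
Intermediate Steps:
$s = 6$
$c = 0$ ($c = \sqrt{0} = 0$)
$b{\left(Q \right)} = 0$ ($b{\left(Q \right)} = 6 \cdot 0 = 0$)
$b{\left(-19 \right)} \frac{312}{-375} + 200 = 0 \frac{312}{-375} + 200 = 0 \cdot 312 \left(- \frac{1}{375}\right) + 200 = 0 \left(- \frac{104}{125}\right) + 200 = 0 + 200 = 200$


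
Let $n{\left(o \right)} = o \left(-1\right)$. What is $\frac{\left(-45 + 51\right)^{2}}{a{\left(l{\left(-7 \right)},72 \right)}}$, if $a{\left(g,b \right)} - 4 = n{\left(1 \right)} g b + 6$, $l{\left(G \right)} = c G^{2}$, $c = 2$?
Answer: $- \frac{18}{3523} \approx -0.0051093$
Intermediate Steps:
$n{\left(o \right)} = - o$
$l{\left(G \right)} = 2 G^{2}$
$a{\left(g,b \right)} = 10 - b g$ ($a{\left(g,b \right)} = 4 + \left(\left(-1\right) 1 g b + 6\right) = 4 + \left(- g b + 6\right) = 4 - \left(-6 + b g\right) = 10 - b g$)
$\frac{\left(-45 + 51\right)^{2}}{a{\left(l{\left(-7 \right)},72 \right)}} = \frac{\left(-45 + 51\right)^{2}}{10 - 72 \cdot 2 \left(-7\right)^{2}} = \frac{6^{2}}{10 - 72 \cdot 2 \cdot 49} = \frac{36}{10 - 72 \cdot 98} = \frac{36}{10 - 7056} = \frac{36}{-7046} = 36 \left(- \frac{1}{7046}\right) = - \frac{18}{3523}$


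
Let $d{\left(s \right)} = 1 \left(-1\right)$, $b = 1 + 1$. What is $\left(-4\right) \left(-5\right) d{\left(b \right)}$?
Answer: $-20$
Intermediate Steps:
$b = 2$
$d{\left(s \right)} = -1$
$\left(-4\right) \left(-5\right) d{\left(b \right)} = \left(-4\right) \left(-5\right) \left(-1\right) = 20 \left(-1\right) = -20$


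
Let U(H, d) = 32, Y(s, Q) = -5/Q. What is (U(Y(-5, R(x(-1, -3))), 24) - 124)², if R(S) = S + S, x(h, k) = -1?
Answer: 8464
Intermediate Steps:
R(S) = 2*S
(U(Y(-5, R(x(-1, -3))), 24) - 124)² = (32 - 124)² = (-92)² = 8464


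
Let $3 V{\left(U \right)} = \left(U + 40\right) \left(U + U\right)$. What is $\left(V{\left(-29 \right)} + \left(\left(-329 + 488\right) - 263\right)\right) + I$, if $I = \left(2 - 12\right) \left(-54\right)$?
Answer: $\frac{670}{3} \approx 223.33$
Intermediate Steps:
$V{\left(U \right)} = \frac{2 U \left(40 + U\right)}{3}$ ($V{\left(U \right)} = \frac{\left(U + 40\right) \left(U + U\right)}{3} = \frac{\left(40 + U\right) 2 U}{3} = \frac{2 U \left(40 + U\right)}{3}$)
$I = 540$ ($I = \left(2 - 12\right) \left(-54\right) = \left(-10\right) \left(-54\right) = 540$)
$\left(V{\left(-29 \right)} + \left(\left(-329 + 488\right) - 263\right)\right) + I = \left(\frac{2}{3} \left(-29\right) \left(40 - 29\right) + \left(\left(-329 + 488\right) - 263\right)\right) + 540 = \left(\frac{2}{3} \left(-29\right) 11 + \left(159 - 263\right)\right) + 540 = \left(- \frac{638}{3} - 104\right) + 540 = - \frac{950}{3} + 540 = \frac{670}{3}$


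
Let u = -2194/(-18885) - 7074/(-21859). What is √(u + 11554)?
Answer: √1968989737338305869890/412807215 ≈ 107.49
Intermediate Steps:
u = 181551136/412807215 (u = -2194*(-1/18885) - 7074*(-1/21859) = 2194/18885 + 7074/21859 = 181551136/412807215 ≈ 0.43980)
√(u + 11554) = √(181551136/412807215 + 11554) = √(4769756113246/412807215) = √1968989737338305869890/412807215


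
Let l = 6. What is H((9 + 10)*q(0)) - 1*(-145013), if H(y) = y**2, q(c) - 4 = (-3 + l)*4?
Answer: 237429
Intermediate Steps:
q(c) = 16 (q(c) = 4 + (-3 + 6)*4 = 4 + 3*4 = 4 + 12 = 16)
H((9 + 10)*q(0)) - 1*(-145013) = ((9 + 10)*16)**2 - 1*(-145013) = (19*16)**2 + 145013 = 304**2 + 145013 = 92416 + 145013 = 237429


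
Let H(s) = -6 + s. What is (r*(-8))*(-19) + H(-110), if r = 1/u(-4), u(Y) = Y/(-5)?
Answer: 74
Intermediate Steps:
u(Y) = -Y/5 (u(Y) = Y*(-⅕) = -Y/5)
r = 5/4 (r = 1/(-⅕*(-4)) = 1/(⅘) = 5/4 ≈ 1.2500)
(r*(-8))*(-19) + H(-110) = ((5/4)*(-8))*(-19) + (-6 - 110) = -10*(-19) - 116 = 190 - 116 = 74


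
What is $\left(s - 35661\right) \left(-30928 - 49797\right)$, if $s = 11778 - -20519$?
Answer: $271558900$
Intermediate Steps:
$s = 32297$ ($s = 11778 + 20519 = 32297$)
$\left(s - 35661\right) \left(-30928 - 49797\right) = \left(32297 - 35661\right) \left(-30928 - 49797\right) = \left(-3364\right) \left(-80725\right) = 271558900$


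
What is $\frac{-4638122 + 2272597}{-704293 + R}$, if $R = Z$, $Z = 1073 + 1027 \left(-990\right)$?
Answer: $\frac{94621}{68798} \approx 1.3753$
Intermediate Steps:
$Z = -1015657$ ($Z = 1073 - 1016730 = -1015657$)
$R = -1015657$
$\frac{-4638122 + 2272597}{-704293 + R} = \frac{-4638122 + 2272597}{-704293 - 1015657} = - \frac{2365525}{-1719950} = \left(-2365525\right) \left(- \frac{1}{1719950}\right) = \frac{94621}{68798}$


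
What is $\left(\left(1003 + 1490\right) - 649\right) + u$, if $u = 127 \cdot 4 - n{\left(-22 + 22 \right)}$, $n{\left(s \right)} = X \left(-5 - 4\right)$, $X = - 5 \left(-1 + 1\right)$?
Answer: $2352$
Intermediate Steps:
$X = 0$ ($X = \left(-5\right) 0 = 0$)
$n{\left(s \right)} = 0$ ($n{\left(s \right)} = 0 \left(-5 - 4\right) = 0 \left(-9\right) = 0$)
$u = 508$ ($u = 127 \cdot 4 - 0 = 508 + 0 = 508$)
$\left(\left(1003 + 1490\right) - 649\right) + u = \left(\left(1003 + 1490\right) - 649\right) + 508 = \left(2493 - 649\right) + 508 = 1844 + 508 = 2352$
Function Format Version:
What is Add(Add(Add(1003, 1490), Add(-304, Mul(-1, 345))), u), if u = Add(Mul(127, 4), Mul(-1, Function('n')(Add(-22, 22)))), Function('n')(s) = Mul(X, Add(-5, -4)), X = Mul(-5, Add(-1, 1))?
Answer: 2352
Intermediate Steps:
X = 0 (X = Mul(-5, 0) = 0)
Function('n')(s) = 0 (Function('n')(s) = Mul(0, Add(-5, -4)) = Mul(0, -9) = 0)
u = 508 (u = Add(Mul(127, 4), Mul(-1, 0)) = Add(508, 0) = 508)
Add(Add(Add(1003, 1490), Add(-304, Mul(-1, 345))), u) = Add(Add(Add(1003, 1490), Add(-304, Mul(-1, 345))), 508) = Add(Add(2493, Add(-304, -345)), 508) = Add(Add(2493, -649), 508) = Add(1844, 508) = 2352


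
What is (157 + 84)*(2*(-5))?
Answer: -2410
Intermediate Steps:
(157 + 84)*(2*(-5)) = 241*(-10) = -2410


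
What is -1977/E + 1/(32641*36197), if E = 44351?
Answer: -2335837865278/52400984891227 ≈ -0.044576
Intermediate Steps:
-1977/E + 1/(32641*36197) = -1977/44351 + 1/(32641*36197) = -1977*1/44351 + (1/32641)*(1/36197) = -1977/44351 + 1/1181506277 = -2335837865278/52400984891227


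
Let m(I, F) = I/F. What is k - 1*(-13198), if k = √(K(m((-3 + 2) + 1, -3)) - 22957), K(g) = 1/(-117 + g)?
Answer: 13198 + I*√34917610/39 ≈ 13198.0 + 151.52*I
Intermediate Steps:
k = I*√34917610/39 (k = √(1/(-117 + ((-3 + 2) + 1)/(-3)) - 22957) = √(1/(-117 + (-1 + 1)*(-⅓)) - 22957) = √(1/(-117 + 0*(-⅓)) - 22957) = √(1/(-117 + 0) - 22957) = √(1/(-117) - 22957) = √(-1/117 - 22957) = √(-2685970/117) = I*√34917610/39 ≈ 151.52*I)
k - 1*(-13198) = I*√34917610/39 - 1*(-13198) = I*√34917610/39 + 13198 = 13198 + I*√34917610/39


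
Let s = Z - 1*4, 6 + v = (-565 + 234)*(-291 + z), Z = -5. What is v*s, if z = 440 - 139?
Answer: 29844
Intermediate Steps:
z = 301
v = -3316 (v = -6 + (-565 + 234)*(-291 + 301) = -6 - 331*10 = -6 - 3310 = -3316)
s = -9 (s = -5 - 1*4 = -5 - 4 = -9)
v*s = -3316*(-9) = 29844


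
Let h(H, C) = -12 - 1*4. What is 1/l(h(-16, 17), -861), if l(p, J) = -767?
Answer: -1/767 ≈ -0.0013038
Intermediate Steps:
h(H, C) = -16 (h(H, C) = -12 - 4 = -16)
1/l(h(-16, 17), -861) = 1/(-767) = -1/767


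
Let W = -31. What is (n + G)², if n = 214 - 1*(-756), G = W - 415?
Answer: 274576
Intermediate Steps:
G = -446 (G = -31 - 415 = -446)
n = 970 (n = 214 + 756 = 970)
(n + G)² = (970 - 446)² = 524² = 274576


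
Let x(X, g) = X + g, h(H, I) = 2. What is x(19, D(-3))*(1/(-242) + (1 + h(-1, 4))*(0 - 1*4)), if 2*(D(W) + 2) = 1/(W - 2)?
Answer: -98189/484 ≈ -202.87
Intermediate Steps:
D(W) = -2 + 1/(2*(-2 + W)) (D(W) = -2 + 1/(2*(W - 2)) = -2 + 1/(2*(-2 + W)))
x(19, D(-3))*(1/(-242) + (1 + h(-1, 4))*(0 - 1*4)) = (19 + (9 - 4*(-3))/(2*(-2 - 3)))*(1/(-242) + (1 + 2)*(0 - 1*4)) = (19 + (½)*(9 + 12)/(-5))*(-1/242 + 3*(0 - 4)) = (19 + (½)*(-⅕)*21)*(-1/242 + 3*(-4)) = (19 - 21/10)*(-1/242 - 12) = (169/10)*(-2905/242) = -98189/484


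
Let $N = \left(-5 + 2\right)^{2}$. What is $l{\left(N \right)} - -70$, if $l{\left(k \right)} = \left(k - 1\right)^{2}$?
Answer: $134$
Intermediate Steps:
$N = 9$ ($N = \left(-3\right)^{2} = 9$)
$l{\left(k \right)} = \left(-1 + k\right)^{2}$
$l{\left(N \right)} - -70 = \left(-1 + 9\right)^{2} - -70 = 8^{2} + 70 = 64 + 70 = 134$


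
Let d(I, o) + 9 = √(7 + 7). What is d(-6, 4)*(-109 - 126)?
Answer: 2115 - 235*√14 ≈ 1235.7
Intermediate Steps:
d(I, o) = -9 + √14 (d(I, o) = -9 + √(7 + 7) = -9 + √14)
d(-6, 4)*(-109 - 126) = (-9 + √14)*(-109 - 126) = (-9 + √14)*(-235) = 2115 - 235*√14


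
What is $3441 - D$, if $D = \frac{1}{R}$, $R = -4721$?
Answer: $\frac{16244962}{4721} \approx 3441.0$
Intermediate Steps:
$D = - \frac{1}{4721}$ ($D = \frac{1}{-4721} = - \frac{1}{4721} \approx -0.00021182$)
$3441 - D = 3441 - - \frac{1}{4721} = 3441 + \frac{1}{4721} = \frac{16244962}{4721}$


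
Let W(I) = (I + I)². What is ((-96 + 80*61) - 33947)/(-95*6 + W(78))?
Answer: -9721/7922 ≈ -1.2271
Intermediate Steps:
W(I) = 4*I² (W(I) = (2*I)² = 4*I²)
((-96 + 80*61) - 33947)/(-95*6 + W(78)) = ((-96 + 80*61) - 33947)/(-95*6 + 4*78²) = ((-96 + 4880) - 33947)/(-570 + 4*6084) = (4784 - 33947)/(-570 + 24336) = -29163/23766 = -29163*1/23766 = -9721/7922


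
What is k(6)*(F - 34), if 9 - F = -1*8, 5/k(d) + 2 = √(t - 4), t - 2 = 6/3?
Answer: 85/2 ≈ 42.500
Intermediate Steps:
t = 4 (t = 2 + 6/3 = 2 + 6*(⅓) = 2 + 2 = 4)
k(d) = -5/2 (k(d) = 5/(-2 + √(4 - 4)) = 5/(-2 + √0) = 5/(-2 + 0) = 5/(-2) = 5*(-½) = -5/2)
F = 17 (F = 9 - (-1)*8 = 9 - 1*(-8) = 9 + 8 = 17)
k(6)*(F - 34) = -5*(17 - 34)/2 = -5/2*(-17) = 85/2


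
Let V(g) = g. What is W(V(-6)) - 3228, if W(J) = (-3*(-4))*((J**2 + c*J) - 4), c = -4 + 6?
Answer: -2988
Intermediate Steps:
c = 2
W(J) = -48 + 12*J**2 + 24*J (W(J) = (-3*(-4))*((J**2 + 2*J) - 4) = 12*(-4 + J**2 + 2*J) = -48 + 12*J**2 + 24*J)
W(V(-6)) - 3228 = (-48 + 12*(-6)**2 + 24*(-6)) - 3228 = (-48 + 12*36 - 144) - 3228 = (-48 + 432 - 144) - 3228 = 240 - 3228 = -2988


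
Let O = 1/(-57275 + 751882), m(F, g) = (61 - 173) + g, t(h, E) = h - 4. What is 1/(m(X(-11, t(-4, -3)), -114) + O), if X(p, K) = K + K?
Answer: -694607/156981181 ≈ -0.0044248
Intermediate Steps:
t(h, E) = -4 + h
X(p, K) = 2*K
m(F, g) = -112 + g
O = 1/694607 ≈ 1.4397e-6
1/(m(X(-11, t(-4, -3)), -114) + O) = 1/((-112 - 114) + 1/694607) = 1/(-226 + 1/694607) = 1/(-156981181/694607) = -694607/156981181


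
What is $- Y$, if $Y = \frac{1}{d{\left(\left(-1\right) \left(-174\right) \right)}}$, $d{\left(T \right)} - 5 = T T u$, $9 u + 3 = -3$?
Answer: $\frac{1}{20179} \approx 4.9556 \cdot 10^{-5}$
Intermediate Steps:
$u = - \frac{2}{3}$ ($u = - \frac{1}{3} + \frac{1}{9} \left(-3\right) = - \frac{1}{3} - \frac{1}{3} = - \frac{2}{3} \approx -0.66667$)
$d{\left(T \right)} = 5 - \frac{2 T^{2}}{3}$ ($d{\left(T \right)} = 5 + T T \left(- \frac{2}{3}\right) = 5 + T^{2} \left(- \frac{2}{3}\right) = 5 - \frac{2 T^{2}}{3}$)
$Y = - \frac{1}{20179}$ ($Y = \frac{1}{5 - \frac{2 \left(\left(-1\right) \left(-174\right)\right)^{2}}{3}} = \frac{1}{5 - \frac{2 \cdot 174^{2}}{3}} = \frac{1}{5 - 20184} = \frac{1}{-20179} = - \frac{1}{20179} \approx -4.9556 \cdot 10^{-5}$)
$- Y = \left(-1\right) \left(- \frac{1}{20179}\right) = \frac{1}{20179}$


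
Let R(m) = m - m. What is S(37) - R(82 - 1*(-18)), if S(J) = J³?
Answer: 50653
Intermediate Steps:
R(m) = 0
S(37) - R(82 - 1*(-18)) = 37³ - 1*0 = 50653 + 0 = 50653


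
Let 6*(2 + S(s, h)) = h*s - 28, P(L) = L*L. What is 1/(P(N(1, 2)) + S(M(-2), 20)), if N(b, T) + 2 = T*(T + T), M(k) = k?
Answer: 3/68 ≈ 0.044118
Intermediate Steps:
N(b, T) = -2 + 2*T**2 (N(b, T) = -2 + T*(T + T) = -2 + T*(2*T) = -2 + 2*T**2)
P(L) = L**2
S(s, h) = -20/3 + h*s/6 (S(s, h) = -2 + (h*s - 28)/6 = -2 + (-28 + h*s)/6 = -2 + (-14/3 + h*s/6) = -20/3 + h*s/6)
1/(P(N(1, 2)) + S(M(-2), 20)) = 1/((-2 + 2*2**2)**2 + (-20/3 + (1/6)*20*(-2))) = 1/((-2 + 2*4)**2 + (-20/3 - 20/3)) = 1/((-2 + 8)**2 - 40/3) = 1/(6**2 - 40/3) = 1/(36 - 40/3) = 1/(68/3) = 3/68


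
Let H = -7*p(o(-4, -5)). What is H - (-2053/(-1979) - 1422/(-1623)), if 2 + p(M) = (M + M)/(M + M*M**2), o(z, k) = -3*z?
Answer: 1861343969/155242655 ≈ 11.990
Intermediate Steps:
p(M) = -2 + 2*M/(M + M**3) (p(M) = -2 + (M + M)/(M + M*M**2) = -2 + (2*M)/(M + M**3) = -2 + 2*M/(M + M**3))
H = 2016/145 (H = -(-14)*(-3*(-4))**2/(1 + (-3*(-4))**2) = -(-14)*12**2/(1 + 12**2) = -(-14)*144/(1 + 144) = -(-14)*144/145 = -7*(-288/145) = 2016/145 ≈ 13.903)
H - (-2053/(-1979) - 1422/(-1623)) = 2016/145 - (-2053/(-1979) - 1422/(-1623)) = 2016/145 - (-2053*(-1/1979) - 1422*(-1/1623)) = 2016/145 - (2053/1979 + 474/541) = 2016/145 - 1*2048719/1070639 = 2016/145 - 2048719/1070639 = 1861343969/155242655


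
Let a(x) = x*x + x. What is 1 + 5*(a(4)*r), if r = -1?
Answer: -99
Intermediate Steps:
a(x) = x + x**2 (a(x) = x**2 + x = x + x**2)
1 + 5*(a(4)*r) = 1 + 5*((4*(1 + 4))*(-1)) = 1 + 5*((4*5)*(-1)) = 1 + 5*(20*(-1)) = 1 + 5*(-20) = 1 - 100 = -99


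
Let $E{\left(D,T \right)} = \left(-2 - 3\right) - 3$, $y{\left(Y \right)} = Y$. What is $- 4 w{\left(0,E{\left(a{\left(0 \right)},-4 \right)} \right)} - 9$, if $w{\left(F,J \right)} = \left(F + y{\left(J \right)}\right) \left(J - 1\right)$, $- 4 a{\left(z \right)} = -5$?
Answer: $-297$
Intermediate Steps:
$a{\left(z \right)} = \frac{5}{4}$ ($a{\left(z \right)} = \left(- \frac{1}{4}\right) \left(-5\right) = \frac{5}{4}$)
$E{\left(D,T \right)} = -8$ ($E{\left(D,T \right)} = -5 - 3 = -8$)
$w{\left(F,J \right)} = \left(-1 + J\right) \left(F + J\right)$ ($w{\left(F,J \right)} = \left(F + J\right) \left(J - 1\right) = \left(F + J\right) \left(-1 + J\right) = \left(-1 + J\right) \left(F + J\right)$)
$- 4 w{\left(0,E{\left(a{\left(0 \right)},-4 \right)} \right)} - 9 = - 4 \left(\left(-8\right)^{2} - 0 - -8 + 0 \left(-8\right)\right) - 9 = - 4 \left(64 + 0 + 8 + 0\right) - 9 = \left(-4\right) 72 - 9 = -288 - 9 = -297$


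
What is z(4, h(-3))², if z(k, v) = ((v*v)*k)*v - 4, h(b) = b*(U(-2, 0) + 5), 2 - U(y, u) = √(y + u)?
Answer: 566558944 - 1018275840*I*√2 ≈ 5.6656e+8 - 1.4401e+9*I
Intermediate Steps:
U(y, u) = 2 - √(u + y) (U(y, u) = 2 - √(y + u) = 2 - √(u + y))
h(b) = b*(7 - I*√2) (h(b) = b*((2 - √(0 - 2)) + 5) = b*((2 - √(-2)) + 5) = b*((2 - I*√2) + 5) = b*(7 - I*√2))
z(k, v) = -4 + k*v³ (z(k, v) = (v²*k)*v - 4 = (k*v²)*v - 4 = k*v³ - 4 = -4 + k*v³)
z(4, h(-3))² = (-4 + 4*(-3*(7 - I*√2))³)² = (-4 + 4*(-21 + 3*I*√2)³)²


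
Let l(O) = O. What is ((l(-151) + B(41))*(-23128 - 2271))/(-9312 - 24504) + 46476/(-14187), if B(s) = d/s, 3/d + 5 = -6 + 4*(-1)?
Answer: -956394490109/8195688030 ≈ -116.69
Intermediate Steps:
d = -1/5 (d = 3/(-5 + (-6 + 4*(-1))) = 3/(-5 + (-6 - 4)) = 3/(-5 - 10) = 3/(-15) = 3*(-1/15) = -1/5 ≈ -0.20000)
B(s) = -1/(5*s)
((l(-151) + B(41))*(-23128 - 2271))/(-9312 - 24504) + 46476/(-14187) = ((-151 - 1/5/41)*(-23128 - 2271))/(-9312 - 24504) + 46476/(-14187) = ((-151 - 1/5*1/41)*(-25399))/(-33816) + 46476*(-1/14187) = ((-151 - 1/205)*(-25399))*(-1/33816) - 15492/4729 = -30956/205*(-25399)*(-1/33816) - 15492/4729 = (786251444/205)*(-1/33816) - 15492/4729 = -196562861/1733070 - 15492/4729 = -956394490109/8195688030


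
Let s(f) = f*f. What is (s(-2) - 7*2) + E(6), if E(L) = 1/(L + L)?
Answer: -119/12 ≈ -9.9167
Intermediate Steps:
s(f) = f²
E(L) = 1/(2*L)
(s(-2) - 7*2) + E(6) = ((-2)² - 7*2) + (½)/6 = (4 - 14) + (½)*(⅙) = -10 + 1/12 = -119/12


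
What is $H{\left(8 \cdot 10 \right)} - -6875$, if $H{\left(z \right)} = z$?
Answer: $6955$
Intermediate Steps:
$H{\left(8 \cdot 10 \right)} - -6875 = 8 \cdot 10 - -6875 = 80 + 6875 = 6955$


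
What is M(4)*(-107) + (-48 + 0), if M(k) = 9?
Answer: -1011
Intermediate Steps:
M(4)*(-107) + (-48 + 0) = 9*(-107) + (-48 + 0) = -963 - 48 = -1011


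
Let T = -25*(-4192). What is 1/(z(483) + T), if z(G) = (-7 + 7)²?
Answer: 1/104800 ≈ 9.5420e-6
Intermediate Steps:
z(G) = 0 (z(G) = 0² = 0)
T = 104800
1/(z(483) + T) = 1/(0 + 104800) = 1/104800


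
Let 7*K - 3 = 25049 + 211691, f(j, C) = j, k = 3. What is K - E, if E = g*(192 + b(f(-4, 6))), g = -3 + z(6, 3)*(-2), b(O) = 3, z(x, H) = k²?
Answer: 265408/7 ≈ 37915.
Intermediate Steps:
z(x, H) = 9 (z(x, H) = 3² = 9)
g = -21 (g = -3 + 9*(-2) = -3 - 18 = -21)
K = 236743/7 (K = 3/7 + (25049 + 211691)/7 = 3/7 + (⅐)*236740 = 3/7 + 33820 = 236743/7 ≈ 33820.)
E = -4095 (E = -21*(192 + 3) = -21*195 = -4095)
K - E = 236743/7 - 1*(-4095) = 236743/7 + 4095 = 265408/7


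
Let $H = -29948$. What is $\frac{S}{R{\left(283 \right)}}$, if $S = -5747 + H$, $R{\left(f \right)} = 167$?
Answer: $- \frac{35695}{167} \approx -213.74$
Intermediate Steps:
$S = -35695$ ($S = -5747 - 29948 = -35695$)
$\frac{S}{R{\left(283 \right)}} = - \frac{35695}{167}$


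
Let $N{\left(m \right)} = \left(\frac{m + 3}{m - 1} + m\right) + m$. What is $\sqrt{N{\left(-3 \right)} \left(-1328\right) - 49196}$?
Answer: $2 i \sqrt{10307} \approx 203.05 i$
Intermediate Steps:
$N{\left(m \right)} = 2 m + \frac{3 + m}{-1 + m}$ ($N{\left(m \right)} = \left(\frac{3 + m}{-1 + m} + m\right) + m = \left(m + \frac{3 + m}{-1 + m}\right) + m = 2 m + \frac{3 + m}{-1 + m}$)
$\sqrt{N{\left(-3 \right)} \left(-1328\right) - 49196} = \sqrt{\frac{3 - -3 + 2 \left(-3\right)^{2}}{-1 - 3} \left(-1328\right) - 49196} = \sqrt{\frac{3 + 3 + 2 \cdot 9}{-4} \left(-1328\right) - 49196} = \sqrt{- \frac{3 + 3 + 18}{4} \left(-1328\right) - 49196} = \sqrt{\left(- \frac{1}{4}\right) 24 \left(-1328\right) - 49196} = \sqrt{\left(-6\right) \left(-1328\right) - 49196} = \sqrt{7968 - 49196} = \sqrt{-41228} = 2 i \sqrt{10307}$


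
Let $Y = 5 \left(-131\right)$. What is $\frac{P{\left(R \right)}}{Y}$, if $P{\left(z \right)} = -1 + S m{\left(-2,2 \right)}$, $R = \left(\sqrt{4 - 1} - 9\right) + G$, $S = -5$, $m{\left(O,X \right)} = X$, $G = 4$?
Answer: $\frac{11}{655} \approx 0.016794$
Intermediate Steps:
$Y = -655$
$R = -5 + \sqrt{3}$ ($R = \left(\sqrt{4 - 1} - 9\right) + 4 = \left(\sqrt{3} - 9\right) + 4 = \left(-9 + \sqrt{3}\right) + 4 = -5 + \sqrt{3} \approx -3.2679$)
$P{\left(z \right)} = -11$ ($P{\left(z \right)} = -1 - 10 = -11$)
$\frac{P{\left(R \right)}}{Y} = - \frac{11}{-655} = \left(-11\right) \left(- \frac{1}{655}\right) = \frac{11}{655}$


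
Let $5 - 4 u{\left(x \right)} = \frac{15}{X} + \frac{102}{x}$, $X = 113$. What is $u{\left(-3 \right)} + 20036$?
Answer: $\frac{2265166}{113} \approx 20046.0$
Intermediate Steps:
$u{\left(x \right)} = \frac{275}{226} - \frac{51}{2 x}$ ($u{\left(x \right)} = \frac{5}{4} - \frac{\frac{15}{113} + \frac{102}{x}}{4} = \frac{5}{4} - \left(\frac{15}{452} + \frac{51}{2 x}\right) = \frac{275}{226} - \frac{51}{2 x}$)
$u{\left(-3 \right)} + 20036 = \frac{-5763 + 275 \left(-3\right)}{226 \left(-3\right)} + 20036 = \frac{1}{226} \left(- \frac{1}{3}\right) \left(-5763 - 825\right) + 20036 = \frac{1}{226} \left(- \frac{1}{3}\right) \left(-6588\right) + 20036 = \frac{1098}{113} + 20036 = \frac{2265166}{113}$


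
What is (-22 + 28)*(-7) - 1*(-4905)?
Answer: 4863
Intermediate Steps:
(-22 + 28)*(-7) - 1*(-4905) = 6*(-7) + 4905 = -42 + 4905 = 4863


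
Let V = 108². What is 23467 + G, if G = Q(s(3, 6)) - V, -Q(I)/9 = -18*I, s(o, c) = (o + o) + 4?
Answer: 13423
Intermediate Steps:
s(o, c) = 4 + 2*o (s(o, c) = 2*o + 4 = 4 + 2*o)
V = 11664
Q(I) = 162*I (Q(I) = -(-162)*I = 162*I)
G = -10044 (G = 162*(4 + 2*3) - 1*11664 = 162*(4 + 6) - 11664 = 162*10 - 11664 = 1620 - 11664 = -10044)
23467 + G = 23467 - 10044 = 13423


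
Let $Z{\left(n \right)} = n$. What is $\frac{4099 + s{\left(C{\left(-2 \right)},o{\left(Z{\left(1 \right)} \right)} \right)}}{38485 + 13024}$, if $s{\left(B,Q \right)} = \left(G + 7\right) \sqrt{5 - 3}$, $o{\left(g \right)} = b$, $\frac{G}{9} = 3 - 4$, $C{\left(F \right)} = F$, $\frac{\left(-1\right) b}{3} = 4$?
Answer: $\frac{4099}{51509} - \frac{2 \sqrt{2}}{51509} \approx 0.079523$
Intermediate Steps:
$b = -12$ ($b = \left(-3\right) 4 = -12$)
$G = -9$ ($G = 9 \left(3 - 4\right) = 9 \left(-1\right) = -9$)
$o{\left(g \right)} = -12$
$s{\left(B,Q \right)} = - 2 \sqrt{2}$ ($s{\left(B,Q \right)} = \left(-9 + 7\right) \sqrt{5 - 3} = - 2 \sqrt{2}$)
$\frac{4099 + s{\left(C{\left(-2 \right)},o{\left(Z{\left(1 \right)} \right)} \right)}}{38485 + 13024} = \frac{4099 - 2 \sqrt{2}}{38485 + 13024} = \frac{4099 - 2 \sqrt{2}}{51509} = \left(4099 - 2 \sqrt{2}\right) \frac{1}{51509} = \frac{4099}{51509} - \frac{2 \sqrt{2}}{51509}$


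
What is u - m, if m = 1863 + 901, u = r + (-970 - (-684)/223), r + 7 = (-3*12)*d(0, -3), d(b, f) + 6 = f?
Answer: -761307/223 ≈ -3413.9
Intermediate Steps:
d(b, f) = -6 + f
r = 317 (r = -7 + (-3*12)*(-6 - 3) = -7 - 36*(-9) = -7 + 324 = 317)
u = -144935/223 (u = 317 + (-970 - (-684)/223) = 317 + (-970 - 1*(-684/223)) = 317 + (-970 + 684/223) = 317 - 215626/223 = -144935/223 ≈ -649.93)
m = 2764
u - m = -144935/223 - 1*2764 = -144935/223 - 2764 = -761307/223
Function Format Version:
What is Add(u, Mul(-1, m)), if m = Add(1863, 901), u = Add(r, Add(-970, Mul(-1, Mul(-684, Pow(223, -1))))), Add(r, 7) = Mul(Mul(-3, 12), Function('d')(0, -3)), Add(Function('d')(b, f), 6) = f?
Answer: Rational(-761307, 223) ≈ -3413.9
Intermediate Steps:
Function('d')(b, f) = Add(-6, f)
r = 317 (r = Add(-7, Mul(Mul(-3, 12), Add(-6, -3))) = Add(-7, Mul(-36, -9)) = Add(-7, 324) = 317)
u = Rational(-144935, 223) (u = Add(317, Add(-970, Mul(-1, Mul(-684, Pow(223, -1))))) = Add(317, Add(-970, Mul(-1, Mul(-684, Rational(1, 223))))) = Add(317, Add(-970, Mul(-1, Rational(-684, 223)))) = Add(317, Add(-970, Rational(684, 223))) = Add(317, Rational(-215626, 223)) = Rational(-144935, 223) ≈ -649.93)
m = 2764
Add(u, Mul(-1, m)) = Add(Rational(-144935, 223), Mul(-1, 2764)) = Add(Rational(-144935, 223), -2764) = Rational(-761307, 223)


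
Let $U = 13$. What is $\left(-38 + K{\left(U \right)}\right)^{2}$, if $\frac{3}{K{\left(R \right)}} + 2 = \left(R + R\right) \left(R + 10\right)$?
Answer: $\frac{512796025}{355216} \approx 1443.6$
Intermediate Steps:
$K{\left(R \right)} = \frac{3}{-2 + 2 R \left(10 + R\right)}$ ($K{\left(R \right)} = \frac{3}{-2 + \left(R + R\right) \left(R + 10\right)} = \frac{3}{-2 + 2 R \left(10 + R\right)}$)
$\left(-38 + K{\left(U \right)}\right)^{2} = \left(-38 + \frac{3}{2 \left(-1 + 13^{2} + 10 \cdot 13\right)}\right)^{2} = \left(-38 + \frac{3}{2 \left(-1 + 169 + 130\right)}\right)^{2} = \left(-38 + \frac{3}{2 \cdot 298}\right)^{2} = \left(-38 + \frac{3}{2} \cdot \frac{1}{298}\right)^{2} = \left(-38 + \frac{3}{596}\right)^{2} = \left(- \frac{22645}{596}\right)^{2} = \frac{512796025}{355216}$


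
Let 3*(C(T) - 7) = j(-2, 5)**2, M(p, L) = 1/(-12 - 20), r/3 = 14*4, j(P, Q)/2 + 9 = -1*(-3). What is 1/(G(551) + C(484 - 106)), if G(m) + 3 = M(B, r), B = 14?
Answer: 32/1663 ≈ 0.019242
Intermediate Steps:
j(P, Q) = -12 (j(P, Q) = -18 + 2*(-1*(-3)) = -18 + 2*3 = -18 + 6 = -12)
r = 168 (r = 3*(14*4) = 3*56 = 168)
M(p, L) = -1/32 (M(p, L) = 1/(-32) = -1/32)
G(m) = -97/32 (G(m) = -3 - 1/32 = -97/32)
C(T) = 55 (C(T) = 7 + (1/3)*(-12)**2 = 7 + (1/3)*144 = 7 + 48 = 55)
1/(G(551) + C(484 - 106)) = 1/(-97/32 + 55) = 1/(1663/32) = 32/1663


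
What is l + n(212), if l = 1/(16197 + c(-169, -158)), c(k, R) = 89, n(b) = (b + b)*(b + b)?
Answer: 2927831937/16286 ≈ 1.7978e+5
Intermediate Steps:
n(b) = 4*b**2 (n(b) = (2*b)*(2*b) = 4*b**2)
l = 1/16286 (l = 1/(16197 + 89) = 1/16286 ≈ 6.1402e-5)
l + n(212) = 1/16286 + 4*212**2 = 1/16286 + 4*44944 = 1/16286 + 179776 = 2927831937/16286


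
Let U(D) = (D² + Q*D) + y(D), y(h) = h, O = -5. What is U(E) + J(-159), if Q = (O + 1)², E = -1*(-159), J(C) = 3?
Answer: 27987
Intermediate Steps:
E = 159
Q = 16 (Q = (-5 + 1)² = (-4)² = 16)
U(D) = D² + 17*D (U(D) = (D² + 16*D) + D = D² + 17*D)
U(E) + J(-159) = 159*(17 + 159) + 3 = 159*176 + 3 = 27984 + 3 = 27987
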